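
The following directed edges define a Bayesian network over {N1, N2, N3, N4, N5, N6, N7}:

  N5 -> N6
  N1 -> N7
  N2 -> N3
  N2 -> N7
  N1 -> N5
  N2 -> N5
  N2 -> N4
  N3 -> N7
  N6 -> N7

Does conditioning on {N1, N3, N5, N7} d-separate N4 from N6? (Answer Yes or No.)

6 paths connect N4 and N6; each must be blocked for d-separation to hold:
Path 1: N4 ← N2 → N5 → N6
  N5 is a chain here and N5 is conditioned on, so the path is blocked at N5.
Path 2: N4 ← N2 → N5 ← N1 → N7 ← N6
  N1 is a fork here and N1 is conditioned on, so the path is blocked at N1.
Path 3: N4 ← N2 → N7 ← N6
  N2 is a fork and N2 is not conditioned on; N7 is a collider and N7 is conditioned on, which opens it — no node blocks this path, so it is active.
Path 4: N4 ← N2 → N7 ← N1 → N5 → N6
  N1 is a fork here and N1 is conditioned on, so the path is blocked at N1.
Path 5: N4 ← N2 → N3 → N7 ← N6
  N3 is a chain here and N3 is conditioned on, so the path is blocked at N3.
Path 6: N4 ← N2 → N3 → N7 ← N1 → N5 → N6
  N3 is a chain here and N3 is conditioned on, so the path is blocked at N3.
At least one path is unblocked, so d-separation fails.

No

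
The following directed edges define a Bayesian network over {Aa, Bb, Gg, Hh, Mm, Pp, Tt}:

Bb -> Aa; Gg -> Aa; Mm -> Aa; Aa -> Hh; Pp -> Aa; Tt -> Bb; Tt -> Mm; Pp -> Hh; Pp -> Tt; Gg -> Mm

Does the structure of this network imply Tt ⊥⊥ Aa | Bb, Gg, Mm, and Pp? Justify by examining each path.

5 paths connect Tt and Aa; each must be blocked for d-separation to hold:
  1. Tt → Bb → Aa — Bb:chain[blocks] ⇒ blocked
  2. Tt → Mm → Aa — Mm:chain[blocks] ⇒ blocked
  3. Tt → Mm ← Gg → Aa — Mm:collider[open]; Gg:fork[blocks] ⇒ blocked
  4. Tt ← Pp → Hh ← Aa — Pp:fork[blocks]; Hh:collider[blocks] ⇒ blocked
  5. Tt ← Pp → Aa — Pp:fork[blocks] ⇒ blocked
All paths are blocked; Tt ⊥ Aa | {Bb, Gg, Mm, Pp} holds.

Yes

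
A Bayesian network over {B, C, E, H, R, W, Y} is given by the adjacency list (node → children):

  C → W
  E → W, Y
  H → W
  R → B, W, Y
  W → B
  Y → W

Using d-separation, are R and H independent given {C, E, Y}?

Yes

There are 4 undirected paths between R and H; checking each against the conditioning set {C, E, Y}:
Path 1: R → W ← H
  W is a collider here and neither W nor any of its descendants is conditioned on, so the collider stays closed — the path is blocked at W.
Path 2: R → B ← W ← H
  B is a collider here and neither B nor any of its descendants is conditioned on, so the collider stays closed — the path is blocked at B.
Path 3: R → Y → W ← H
  Y is a chain here and Y is conditioned on, so the path is blocked at Y.
Path 4: R → Y ← E → W ← H
  E is a fork here and E is conditioned on, so the path is blocked at E.
All paths are blocked; R ⊥ H | {C, E, Y} holds.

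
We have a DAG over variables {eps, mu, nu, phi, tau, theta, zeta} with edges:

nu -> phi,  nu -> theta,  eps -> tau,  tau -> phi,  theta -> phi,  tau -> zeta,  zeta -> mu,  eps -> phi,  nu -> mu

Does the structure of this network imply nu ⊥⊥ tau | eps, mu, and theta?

No

We examine all 5 paths between nu and tau:
Path 1: nu → theta → phi ← eps → tau
  theta is a chain here and theta is conditioned on, so the path is blocked at theta.
Path 2: nu → theta → phi ← tau
  theta is a chain here and theta is conditioned on, so the path is blocked at theta.
Path 3: nu → mu ← zeta ← tau
  mu is a collider and mu is conditioned on, which opens it; zeta is a chain and zeta is not conditioned on — no node blocks this path, so it is active.
Path 4: nu → phi ← eps → tau
  phi is a collider here and neither phi nor any of its descendants is conditioned on, so the collider stays closed — the path is blocked at phi.
Path 5: nu → phi ← tau
  phi is a collider here and neither phi nor any of its descendants is conditioned on, so the collider stays closed — the path is blocked at phi.
Because an active path exists, nu and tau are not d-separated.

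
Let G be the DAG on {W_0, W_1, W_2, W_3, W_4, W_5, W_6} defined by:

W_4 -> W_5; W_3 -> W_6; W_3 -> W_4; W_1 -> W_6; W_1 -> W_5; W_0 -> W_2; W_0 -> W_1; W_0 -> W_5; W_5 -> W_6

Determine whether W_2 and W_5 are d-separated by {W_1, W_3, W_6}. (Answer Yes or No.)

4 paths connect W_2 and W_5; each must be blocked for d-separation to hold:
Path 1: W_2 ← W_0 → W_5
  W_0 is a fork and W_0 is not conditioned on — no node blocks this path, so it is active.
Path 2: W_2 ← W_0 → W_1 → W_5
  W_1 is a chain here and W_1 is conditioned on, so the path is blocked at W_1.
Path 3: W_2 ← W_0 → W_1 → W_6 ← W_5
  W_1 is a chain here and W_1 is conditioned on, so the path is blocked at W_1.
Path 4: W_2 ← W_0 → W_1 → W_6 ← W_3 → W_4 → W_5
  W_1 is a chain here and W_1 is conditioned on, so the path is blocked at W_1.
Since the path W_2 ← W_0 → W_5 is active, W_2 and W_5 are not d-separated given {W_1, W_3, W_6}.

No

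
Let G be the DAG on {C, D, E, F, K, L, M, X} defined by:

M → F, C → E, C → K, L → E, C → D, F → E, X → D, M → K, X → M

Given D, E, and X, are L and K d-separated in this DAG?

There are 4 undirected paths between L and K; checking each against the conditioning set {D, E, X}:
  1. L → E ← F ← M → K — E:collider[open]; F:chain[open]; M:fork[open] ⇒ active
  2. L → E ← F ← M ← X → D ← C → K — E:collider[open]; F:chain[open]; M:chain[open]; X:fork[blocks]; D:collider[open]; C:fork[open] ⇒ blocked
  3. L → E ← C → D ← X → M → K — E:collider[open]; C:fork[open]; D:collider[open]; X:fork[blocks]; M:chain[open] ⇒ blocked
  4. L → E ← C → K — E:collider[open]; C:fork[open] ⇒ active
Since the path L → E ← F ← M → K is active, L and K are not d-separated given {D, E, X}.

No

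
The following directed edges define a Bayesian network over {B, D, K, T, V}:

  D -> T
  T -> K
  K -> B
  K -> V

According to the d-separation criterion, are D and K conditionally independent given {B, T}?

There is one path between D and K:
Path 1: D → T → K
  T is a chain here and T is conditioned on, so the path is blocked at T.
All paths are blocked; D ⊥ K | {B, T} holds.

Yes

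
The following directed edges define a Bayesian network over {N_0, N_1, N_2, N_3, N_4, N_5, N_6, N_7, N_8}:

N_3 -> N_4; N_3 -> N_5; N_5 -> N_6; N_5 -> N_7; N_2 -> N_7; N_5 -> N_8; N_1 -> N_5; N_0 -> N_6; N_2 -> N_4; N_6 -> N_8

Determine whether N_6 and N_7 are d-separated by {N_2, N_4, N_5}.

There are 4 undirected paths between N_6 and N_7; checking each against the conditioning set {N_2, N_4, N_5}:
Path 1: N_6 → N_8 ← N_5 → N_7
  N_8 is a collider here and neither N_8 nor any of its descendants is conditioned on, so the collider stays closed — the path is blocked at N_8.
Path 2: N_6 → N_8 ← N_5 ← N_3 → N_4 ← N_2 → N_7
  N_8 is a collider here and neither N_8 nor any of its descendants is conditioned on, so the collider stays closed — the path is blocked at N_8.
Path 3: N_6 ← N_5 → N_7
  N_5 is a fork here and N_5 is conditioned on, so the path is blocked at N_5.
Path 4: N_6 ← N_5 ← N_3 → N_4 ← N_2 → N_7
  N_5 is a chain here and N_5 is conditioned on, so the path is blocked at N_5.
Every path is blocked, so N_6 and N_7 are d-separated given {N_2, N_4, N_5}.

Yes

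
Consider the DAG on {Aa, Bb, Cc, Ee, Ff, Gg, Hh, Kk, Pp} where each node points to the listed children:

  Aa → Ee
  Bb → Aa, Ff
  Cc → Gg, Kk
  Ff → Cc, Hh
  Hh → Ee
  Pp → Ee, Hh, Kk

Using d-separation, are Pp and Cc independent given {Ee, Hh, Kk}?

There are 5 undirected paths between Pp and Cc; checking each against the conditioning set {Ee, Hh, Kk}:
Path 1: Pp → Hh ← Ff → Cc
  Hh is a collider and Hh is conditioned on, which opens it; Ff is a fork and Ff is not conditioned on — no node blocks this path, so it is active.
Path 2: Pp → Hh → Ee ← Aa ← Bb → Ff → Cc
  Hh is a chain here and Hh is conditioned on, so the path is blocked at Hh.
Path 3: Pp → Kk ← Cc
  Kk is a collider and Kk is conditioned on, which opens it — no node blocks this path, so it is active.
Path 4: Pp → Ee ← Hh ← Ff → Cc
  Hh is a chain here and Hh is conditioned on, so the path is blocked at Hh.
Path 5: Pp → Ee ← Aa ← Bb → Ff → Cc
  Ee is a collider and Ee is conditioned on, which opens it; Aa is a chain and Aa is not conditioned on; Bb is a fork and Bb is not conditioned on; Ff is a chain and Ff is not conditioned on — no node blocks this path, so it is active.
Because an active path exists, Pp and Cc are not d-separated.

No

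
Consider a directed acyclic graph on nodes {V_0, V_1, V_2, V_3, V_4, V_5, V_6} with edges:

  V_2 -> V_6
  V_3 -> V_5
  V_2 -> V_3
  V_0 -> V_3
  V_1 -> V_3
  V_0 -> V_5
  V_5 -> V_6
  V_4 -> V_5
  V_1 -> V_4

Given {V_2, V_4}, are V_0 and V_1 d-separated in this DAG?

Enumerating the 6 paths from V_0 to V_1 and testing each for blocking by {V_2, V_4}:
Path 1: V_0 → V_5 ← V_4 ← V_1
  V_5 is a collider here and neither V_5 nor any of its descendants is conditioned on, so the collider stays closed — the path is blocked at V_5.
Path 2: V_0 → V_5 ← V_3 ← V_1
  V_5 is a collider here and neither V_5 nor any of its descendants is conditioned on, so the collider stays closed — the path is blocked at V_5.
Path 3: V_0 → V_5 → V_6 ← V_2 → V_3 ← V_1
  V_6 is a collider here and neither V_6 nor any of its descendants is conditioned on, so the collider stays closed — the path is blocked at V_6.
Path 4: V_0 → V_3 ← V_1
  V_3 is a collider here and neither V_3 nor any of its descendants is conditioned on, so the collider stays closed — the path is blocked at V_3.
Path 5: V_0 → V_3 → V_5 ← V_4 ← V_1
  V_5 is a collider here and neither V_5 nor any of its descendants is conditioned on, so the collider stays closed — the path is blocked at V_5.
Path 6: V_0 → V_3 ← V_2 → V_6 ← V_5 ← V_4 ← V_1
  V_3 is a collider here and neither V_3 nor any of its descendants is conditioned on, so the collider stays closed — the path is blocked at V_3.
Since every path is blocked, d-separation holds.

Yes — V_0 and V_1 are d-separated given {V_2, V_4}.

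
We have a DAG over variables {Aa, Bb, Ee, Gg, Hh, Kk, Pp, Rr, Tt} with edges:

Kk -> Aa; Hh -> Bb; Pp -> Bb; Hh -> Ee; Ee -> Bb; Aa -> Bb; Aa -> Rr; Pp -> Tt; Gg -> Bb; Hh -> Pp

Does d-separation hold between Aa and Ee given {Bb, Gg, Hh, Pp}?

No — Aa and Ee are not d-separated given {Bb, Gg, Hh, Pp}.

Enumerating the 3 paths from Aa to Ee and testing each for blocking by {Bb, Gg, Hh, Pp}:
Path 1: Aa → Bb ← Pp ← Hh → Ee
  Pp is a chain here and Pp is conditioned on, so the path is blocked at Pp.
Path 2: Aa → Bb ← Hh → Ee
  Hh is a fork here and Hh is conditioned on, so the path is blocked at Hh.
Path 3: Aa → Bb ← Ee
  Bb is a collider and Bb is conditioned on, which opens it — no node blocks this path, so it is active.
At least one path is unblocked, so d-separation fails.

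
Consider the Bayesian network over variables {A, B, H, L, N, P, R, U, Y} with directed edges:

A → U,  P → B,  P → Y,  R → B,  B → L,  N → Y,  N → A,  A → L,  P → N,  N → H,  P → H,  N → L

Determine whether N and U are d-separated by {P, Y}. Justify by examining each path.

Enumerating the 5 paths from N to U and testing each for blocking by {P, Y}:
Path 1: N → H ← P → B → L ← A → U
  H is a collider here and neither H nor any of its descendants is conditioned on, so the collider stays closed — the path is blocked at H.
Path 2: N → Y ← P → B → L ← A → U
  P is a fork here and P is conditioned on, so the path is blocked at P.
Path 3: N → A → U
  A is a chain and A is not conditioned on — no node blocks this path, so it is active.
Path 4: N ← P → B → L ← A → U
  P is a fork here and P is conditioned on, so the path is blocked at P.
Path 5: N → L ← A → U
  L is a collider here and neither L nor any of its descendants is conditioned on, so the collider stays closed — the path is blocked at L.
At least one path is unblocked, so d-separation fails.

No — N and U are not d-separated given {P, Y}.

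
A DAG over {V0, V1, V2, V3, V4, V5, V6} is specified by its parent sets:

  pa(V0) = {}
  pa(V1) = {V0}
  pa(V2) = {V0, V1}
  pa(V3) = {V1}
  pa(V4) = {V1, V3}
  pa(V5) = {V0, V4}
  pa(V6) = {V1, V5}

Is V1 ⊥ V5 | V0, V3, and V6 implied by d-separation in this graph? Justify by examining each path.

We examine all 5 paths between V1 and V5:
Path 1: V1 → V6 ← V5
  V6 is a collider and V6 is conditioned on, which opens it — no node blocks this path, so it is active.
Path 2: V1 → V3 → V4 → V5
  V3 is a chain here and V3 is conditioned on, so the path is blocked at V3.
Path 3: V1 ← V0 → V5
  V0 is a fork here and V0 is conditioned on, so the path is blocked at V0.
Path 4: V1 → V2 ← V0 → V5
  V2 is a collider here and neither V2 nor any of its descendants is conditioned on, so the collider stays closed — the path is blocked at V2.
Path 5: V1 → V4 → V5
  V4 is a chain and V4 is not conditioned on — no node blocks this path, so it is active.
At least one path is unblocked, so d-separation fails.

No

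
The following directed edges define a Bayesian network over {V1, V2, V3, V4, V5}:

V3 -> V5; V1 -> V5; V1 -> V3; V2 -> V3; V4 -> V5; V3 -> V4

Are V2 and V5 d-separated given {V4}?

Enumerating the 3 paths from V2 to V5 and testing each for blocking by {V4}:
Path 1: V2 → V3 → V4 → V5
  V4 is a chain here and V4 is conditioned on, so the path is blocked at V4.
Path 2: V2 → V3 → V5
  V3 is a chain and V3 is not conditioned on — no node blocks this path, so it is active.
Path 3: V2 → V3 ← V1 → V5
  V3 is a collider and its descendant V4 is conditioned on, which opens it; V1 is a fork and V1 is not conditioned on — no node blocks this path, so it is active.
Because an active path exists, V2 and V5 are not d-separated.

No — V2 and V5 are not d-separated given {V4}.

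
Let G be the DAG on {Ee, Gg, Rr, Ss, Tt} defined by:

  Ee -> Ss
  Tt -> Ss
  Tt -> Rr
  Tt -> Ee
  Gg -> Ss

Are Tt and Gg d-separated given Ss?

No

Enumerating the 2 paths from Tt to Gg and testing each for blocking by {Ss}:
  1. Tt → Ss ← Gg — Ss:collider[open] ⇒ active
  2. Tt → Ee → Ss ← Gg — Ee:chain[open]; Ss:collider[open] ⇒ active
Because an active path exists, Tt and Gg are not d-separated.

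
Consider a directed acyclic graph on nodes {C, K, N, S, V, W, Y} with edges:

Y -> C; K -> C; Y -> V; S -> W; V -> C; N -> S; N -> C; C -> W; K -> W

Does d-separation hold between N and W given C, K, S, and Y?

Yes

There are 3 undirected paths between N and W; checking each against the conditioning set {C, K, S, Y}:
Path 1: N → C ← K → W
  K is a fork here and K is conditioned on, so the path is blocked at K.
Path 2: N → C → W
  C is a chain here and C is conditioned on, so the path is blocked at C.
Path 3: N → S → W
  S is a chain here and S is conditioned on, so the path is blocked at S.
Every path is blocked, so N and W are d-separated given {C, K, S, Y}.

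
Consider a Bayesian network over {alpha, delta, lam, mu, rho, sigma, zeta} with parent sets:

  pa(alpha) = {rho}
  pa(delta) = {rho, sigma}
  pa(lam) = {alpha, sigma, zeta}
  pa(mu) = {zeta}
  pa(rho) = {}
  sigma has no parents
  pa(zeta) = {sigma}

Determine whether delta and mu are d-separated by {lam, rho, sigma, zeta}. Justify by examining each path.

There are 4 undirected paths between delta and mu; checking each against the conditioning set {lam, rho, sigma, zeta}:
Path 1: delta ← rho → alpha → lam ← sigma → zeta → mu
  rho is a fork here and rho is conditioned on, so the path is blocked at rho.
Path 2: delta ← rho → alpha → lam ← zeta → mu
  rho is a fork here and rho is conditioned on, so the path is blocked at rho.
Path 3: delta ← sigma → lam ← zeta → mu
  sigma is a fork here and sigma is conditioned on, so the path is blocked at sigma.
Path 4: delta ← sigma → zeta → mu
  sigma is a fork here and sigma is conditioned on, so the path is blocked at sigma.
All paths are blocked; delta ⊥ mu | {lam, rho, sigma, zeta} holds.

Yes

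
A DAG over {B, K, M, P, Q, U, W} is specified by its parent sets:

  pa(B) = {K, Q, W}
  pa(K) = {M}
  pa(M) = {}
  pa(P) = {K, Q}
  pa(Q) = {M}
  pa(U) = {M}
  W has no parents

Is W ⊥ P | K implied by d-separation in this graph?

Yes — W and P are d-separated given {K}.

We examine all 4 paths between W and P:
  1. W → B ← K ← M → Q → P — B:collider[blocks]; K:chain[blocks]; M:fork[open]; Q:chain[open] ⇒ blocked
  2. W → B ← K → P — B:collider[blocks]; K:fork[blocks] ⇒ blocked
  3. W → B ← Q ← M → K → P — B:collider[blocks]; Q:chain[open]; M:fork[open]; K:chain[blocks] ⇒ blocked
  4. W → B ← Q → P — B:collider[blocks]; Q:fork[open] ⇒ blocked
Every path is blocked, so W and P are d-separated given {K}.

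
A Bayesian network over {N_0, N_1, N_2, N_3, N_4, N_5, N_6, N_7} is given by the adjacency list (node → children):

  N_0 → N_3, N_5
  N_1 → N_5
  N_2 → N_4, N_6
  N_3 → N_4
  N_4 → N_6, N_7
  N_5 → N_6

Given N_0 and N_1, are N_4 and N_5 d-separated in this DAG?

Yes

We examine all 3 paths between N_4 and N_5:
Path 1: N_4 → N_6 ← N_5
  N_6 is a collider here and neither N_6 nor any of its descendants is conditioned on, so the collider stays closed — the path is blocked at N_6.
Path 2: N_4 ← N_3 ← N_0 → N_5
  N_0 is a fork here and N_0 is conditioned on, so the path is blocked at N_0.
Path 3: N_4 ← N_2 → N_6 ← N_5
  N_6 is a collider here and neither N_6 nor any of its descendants is conditioned on, so the collider stays closed — the path is blocked at N_6.
All paths are blocked; N_4 ⊥ N_5 | {N_0, N_1} holds.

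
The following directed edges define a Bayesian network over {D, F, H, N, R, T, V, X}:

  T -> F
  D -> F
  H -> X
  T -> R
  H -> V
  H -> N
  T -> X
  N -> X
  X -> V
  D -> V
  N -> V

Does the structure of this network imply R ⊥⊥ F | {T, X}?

Yes — R and F are d-separated given {T, X}.

There are 6 undirected paths between R and F; checking each against the conditioning set {T, X}:
  1. R ← T → F — T:fork[blocks] ⇒ blocked
  2. R ← T → X → V ← D → F — T:fork[blocks]; X:chain[blocks]; V:collider[blocks]; D:fork[open] ⇒ blocked
  3. R ← T → X ← N → V ← D → F — T:fork[blocks]; X:collider[open]; N:fork[open]; V:collider[blocks]; D:fork[open] ⇒ blocked
  4. R ← T → X ← N ← H → V ← D → F — T:fork[blocks]; X:collider[open]; N:chain[open]; H:fork[open]; V:collider[blocks]; D:fork[open] ⇒ blocked
  5. R ← T → X ← H → V ← D → F — T:fork[blocks]; X:collider[open]; H:fork[open]; V:collider[blocks]; D:fork[open] ⇒ blocked
  6. R ← T → X ← H → N → V ← D → F — T:fork[blocks]; X:collider[open]; H:fork[open]; N:chain[open]; V:collider[blocks]; D:fork[open] ⇒ blocked
Every path is blocked, so R and F are d-separated given {T, X}.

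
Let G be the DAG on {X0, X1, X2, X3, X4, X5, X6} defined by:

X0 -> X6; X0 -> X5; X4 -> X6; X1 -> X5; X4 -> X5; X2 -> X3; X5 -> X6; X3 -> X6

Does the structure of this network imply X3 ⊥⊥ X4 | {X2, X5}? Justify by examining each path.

3 paths connect X3 and X4; each must be blocked for d-separation to hold:
Path 1: X3 → X6 ← X0 → X5 ← X4
  X6 is a collider here and neither X6 nor any of its descendants is conditioned on, so the collider stays closed — the path is blocked at X6.
Path 2: X3 → X6 ← X5 ← X4
  X6 is a collider here and neither X6 nor any of its descendants is conditioned on, so the collider stays closed — the path is blocked at X6.
Path 3: X3 → X6 ← X4
  X6 is a collider here and neither X6 nor any of its descendants is conditioned on, so the collider stays closed — the path is blocked at X6.
Since every path is blocked, d-separation holds.

Yes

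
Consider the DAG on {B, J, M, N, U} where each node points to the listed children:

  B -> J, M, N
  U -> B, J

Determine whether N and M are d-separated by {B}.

Yes

The only undirected path from N to M is:
Path 1: N ← B → M
  B is a fork here and B is conditioned on, so the path is blocked at B.
All paths are blocked; N ⊥ M | {B} holds.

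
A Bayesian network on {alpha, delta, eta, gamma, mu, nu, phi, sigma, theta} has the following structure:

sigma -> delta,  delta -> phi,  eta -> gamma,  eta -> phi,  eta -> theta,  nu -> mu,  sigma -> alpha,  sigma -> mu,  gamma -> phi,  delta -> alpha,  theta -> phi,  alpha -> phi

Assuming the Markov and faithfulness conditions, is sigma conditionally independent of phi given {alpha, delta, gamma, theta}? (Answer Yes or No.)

Yes

Enumerating the 4 paths from sigma to phi and testing each for blocking by {alpha, delta, gamma, theta}:
  1. sigma → delta → phi — delta:chain[blocks] ⇒ blocked
  2. sigma → delta → alpha → phi — delta:chain[blocks]; alpha:chain[blocks] ⇒ blocked
  3. sigma → alpha ← delta → phi — alpha:collider[open]; delta:fork[blocks] ⇒ blocked
  4. sigma → alpha → phi — alpha:chain[blocks] ⇒ blocked
Every path is blocked, so sigma and phi are d-separated given {alpha, delta, gamma, theta}.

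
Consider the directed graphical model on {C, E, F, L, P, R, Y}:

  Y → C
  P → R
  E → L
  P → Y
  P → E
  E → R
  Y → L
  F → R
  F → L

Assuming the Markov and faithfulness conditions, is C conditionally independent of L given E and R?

There are 5 undirected paths between C and L; checking each against the conditioning set {E, R}:
Path 1: C ← Y → L
  Y is a fork and Y is not conditioned on — no node blocks this path, so it is active.
Path 2: C ← Y ← P → R ← E → L
  E is a fork here and E is conditioned on, so the path is blocked at E.
Path 3: C ← Y ← P → R ← F → L
  Y is a chain and Y is not conditioned on; P is a fork and P is not conditioned on; R is a collider and R is conditioned on, which opens it; F is a fork and F is not conditioned on — no node blocks this path, so it is active.
Path 4: C ← Y ← P → E → R ← F → L
  E is a chain here and E is conditioned on, so the path is blocked at E.
Path 5: C ← Y ← P → E → L
  E is a chain here and E is conditioned on, so the path is blocked at E.
At least one path is unblocked, so d-separation fails.

No — C and L are not d-separated given {E, R}.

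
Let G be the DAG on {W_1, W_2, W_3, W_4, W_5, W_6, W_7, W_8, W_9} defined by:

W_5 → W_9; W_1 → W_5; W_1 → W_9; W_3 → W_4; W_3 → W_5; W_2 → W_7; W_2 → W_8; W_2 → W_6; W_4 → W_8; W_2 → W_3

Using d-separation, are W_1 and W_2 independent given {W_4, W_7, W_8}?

Yes

4 paths connect W_1 and W_2; each must be blocked for d-separation to hold:
  1. W_1 → W_5 ← W_3 ← W_2 — W_5:collider[blocks]; W_3:chain[open] ⇒ blocked
  2. W_1 → W_5 ← W_3 → W_4 → W_8 ← W_2 — W_5:collider[blocks]; W_3:fork[open]; W_4:chain[blocks]; W_8:collider[open] ⇒ blocked
  3. W_1 → W_9 ← W_5 ← W_3 ← W_2 — W_9:collider[blocks]; W_5:chain[open]; W_3:chain[open] ⇒ blocked
  4. W_1 → W_9 ← W_5 ← W_3 → W_4 → W_8 ← W_2 — W_9:collider[blocks]; W_5:chain[open]; W_3:fork[open]; W_4:chain[blocks]; W_8:collider[open] ⇒ blocked
Since every path is blocked, d-separation holds.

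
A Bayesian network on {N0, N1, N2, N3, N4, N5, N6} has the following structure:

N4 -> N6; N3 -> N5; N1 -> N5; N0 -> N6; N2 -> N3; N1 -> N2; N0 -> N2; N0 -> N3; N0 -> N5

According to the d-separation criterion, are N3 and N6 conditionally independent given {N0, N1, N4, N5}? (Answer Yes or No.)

There are 5 undirected paths between N3 and N6; checking each against the conditioning set {N0, N1, N4, N5}:
Path 1: N3 ← N0 → N6
  N0 is a fork here and N0 is conditioned on, so the path is blocked at N0.
Path 2: N3 ← N2 ← N0 → N6
  N0 is a fork here and N0 is conditioned on, so the path is blocked at N0.
Path 3: N3 ← N2 ← N1 → N5 ← N0 → N6
  N1 is a fork here and N1 is conditioned on, so the path is blocked at N1.
Path 4: N3 → N5 ← N0 → N6
  N0 is a fork here and N0 is conditioned on, so the path is blocked at N0.
Path 5: N3 → N5 ← N1 → N2 ← N0 → N6
  N1 is a fork here and N1 is conditioned on, so the path is blocked at N1.
Every path is blocked, so N3 and N6 are d-separated given {N0, N1, N4, N5}.

Yes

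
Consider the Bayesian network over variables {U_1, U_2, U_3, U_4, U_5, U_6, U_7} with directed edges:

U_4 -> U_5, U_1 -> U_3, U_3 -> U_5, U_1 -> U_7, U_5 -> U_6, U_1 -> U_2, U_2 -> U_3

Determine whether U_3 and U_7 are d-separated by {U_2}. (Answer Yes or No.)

No

Enumerating the 2 paths from U_3 to U_7 and testing each for blocking by {U_2}:
  1. U_3 ← U_2 ← U_1 → U_7 — U_2:chain[blocks]; U_1:fork[open] ⇒ blocked
  2. U_3 ← U_1 → U_7 — U_1:fork[open] ⇒ active
Because an active path exists, U_3 and U_7 are not d-separated.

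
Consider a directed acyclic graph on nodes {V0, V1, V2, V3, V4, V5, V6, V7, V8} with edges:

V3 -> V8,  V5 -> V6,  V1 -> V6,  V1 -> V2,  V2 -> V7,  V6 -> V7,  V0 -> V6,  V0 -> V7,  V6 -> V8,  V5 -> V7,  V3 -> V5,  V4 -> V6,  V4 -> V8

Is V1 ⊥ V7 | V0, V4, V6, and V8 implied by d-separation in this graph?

Enumerating the 6 paths from V1 to V7 and testing each for blocking by {V0, V4, V6, V8}:
Path 1: V1 → V6 ← V0 → V7
  V0 is a fork here and V0 is conditioned on, so the path is blocked at V0.
Path 2: V1 → V6 → V7
  V6 is a chain here and V6 is conditioned on, so the path is blocked at V6.
Path 3: V1 → V6 ← V4 → V8 ← V3 → V5 → V7
  V4 is a fork here and V4 is conditioned on, so the path is blocked at V4.
Path 4: V1 → V6 → V8 ← V3 → V5 → V7
  V6 is a chain here and V6 is conditioned on, so the path is blocked at V6.
Path 5: V1 → V6 ← V5 → V7
  V6 is a collider and V6 is conditioned on, which opens it; V5 is a fork and V5 is not conditioned on — no node blocks this path, so it is active.
Path 6: V1 → V2 → V7
  V2 is a chain and V2 is not conditioned on — no node blocks this path, so it is active.
Because an active path exists, V1 and V7 are not d-separated.

No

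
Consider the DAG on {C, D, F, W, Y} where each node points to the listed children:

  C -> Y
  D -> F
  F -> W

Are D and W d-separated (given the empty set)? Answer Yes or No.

Only one path connects D and W:
  1. D → F → W — F:chain[open] ⇒ active
At least one path is unblocked, so d-separation fails.

No — D and W are not d-separated given ∅.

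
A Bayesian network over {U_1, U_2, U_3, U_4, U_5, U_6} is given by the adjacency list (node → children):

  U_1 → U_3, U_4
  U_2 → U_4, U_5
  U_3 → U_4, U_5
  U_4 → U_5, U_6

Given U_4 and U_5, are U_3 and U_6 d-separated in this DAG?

4 paths connect U_3 and U_6; each must be blocked for d-separation to hold:
  1. U_3 → U_4 → U_6 — U_4:chain[blocks] ⇒ blocked
  2. U_3 ← U_1 → U_4 → U_6 — U_1:fork[open]; U_4:chain[blocks] ⇒ blocked
  3. U_3 → U_5 ← U_4 → U_6 — U_5:collider[open]; U_4:fork[blocks] ⇒ blocked
  4. U_3 → U_5 ← U_2 → U_4 → U_6 — U_5:collider[open]; U_2:fork[open]; U_4:chain[blocks] ⇒ blocked
Every path is blocked, so U_3 and U_6 are d-separated given {U_4, U_5}.

Yes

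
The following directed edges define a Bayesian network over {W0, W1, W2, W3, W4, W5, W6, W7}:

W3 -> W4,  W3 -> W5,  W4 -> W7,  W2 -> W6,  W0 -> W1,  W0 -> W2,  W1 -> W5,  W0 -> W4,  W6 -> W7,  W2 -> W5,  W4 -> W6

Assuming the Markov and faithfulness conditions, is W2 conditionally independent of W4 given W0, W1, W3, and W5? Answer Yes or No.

Yes

There are 6 undirected paths between W2 and W4; checking each against the conditioning set {W0, W1, W3, W5}:
Path 1: W2 → W5 ← W1 ← W0 → W4
  W1 is a chain here and W1 is conditioned on, so the path is blocked at W1.
Path 2: W2 → W5 ← W3 → W4
  W3 is a fork here and W3 is conditioned on, so the path is blocked at W3.
Path 3: W2 → W6 ← W4
  W6 is a collider here and neither W6 nor any of its descendants is conditioned on, so the collider stays closed — the path is blocked at W6.
Path 4: W2 → W6 → W7 ← W4
  W7 is a collider here and neither W7 nor any of its descendants is conditioned on, so the collider stays closed — the path is blocked at W7.
Path 5: W2 ← W0 → W4
  W0 is a fork here and W0 is conditioned on, so the path is blocked at W0.
Path 6: W2 ← W0 → W1 → W5 ← W3 → W4
  W0 is a fork here and W0 is conditioned on, so the path is blocked at W0.
Since every path is blocked, d-separation holds.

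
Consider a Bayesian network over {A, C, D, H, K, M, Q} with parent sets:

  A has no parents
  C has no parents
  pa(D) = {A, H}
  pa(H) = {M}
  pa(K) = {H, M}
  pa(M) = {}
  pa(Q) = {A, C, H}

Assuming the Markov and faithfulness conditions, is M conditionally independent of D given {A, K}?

We examine all 4 paths between M and D:
Path 1: M → H → Q ← A → D
  Q is a collider here and neither Q nor any of its descendants is conditioned on, so the collider stays closed — the path is blocked at Q.
Path 2: M → H → D
  H is a chain and H is not conditioned on — no node blocks this path, so it is active.
Path 3: M → K ← H → Q ← A → D
  Q is a collider here and neither Q nor any of its descendants is conditioned on, so the collider stays closed — the path is blocked at Q.
Path 4: M → K ← H → D
  K is a collider and K is conditioned on, which opens it; H is a fork and H is not conditioned on — no node blocks this path, so it is active.
Since the path M → H → D is active, M and D are not d-separated given {A, K}.

No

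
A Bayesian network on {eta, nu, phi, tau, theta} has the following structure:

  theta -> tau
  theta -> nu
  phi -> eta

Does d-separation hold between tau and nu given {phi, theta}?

Yes

Only one path connects tau and nu:
Path 1: tau ← theta → nu
  theta is a fork here and theta is conditioned on, so the path is blocked at theta.
All paths are blocked; tau ⊥ nu | {phi, theta} holds.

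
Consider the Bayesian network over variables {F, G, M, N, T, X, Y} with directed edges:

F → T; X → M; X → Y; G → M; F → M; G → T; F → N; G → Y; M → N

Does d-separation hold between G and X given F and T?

Yes — G and X are d-separated given {F, T}.

We examine all 4 paths between G and X:
Path 1: G → T ← F → M ← X
  F is a fork here and F is conditioned on, so the path is blocked at F.
Path 2: G → T ← F → N ← M ← X
  F is a fork here and F is conditioned on, so the path is blocked at F.
Path 3: G → M ← X
  M is a collider here and neither M nor any of its descendants is conditioned on, so the collider stays closed — the path is blocked at M.
Path 4: G → Y ← X
  Y is a collider here and neither Y nor any of its descendants is conditioned on, so the collider stays closed — the path is blocked at Y.
All paths are blocked; G ⊥ X | {F, T} holds.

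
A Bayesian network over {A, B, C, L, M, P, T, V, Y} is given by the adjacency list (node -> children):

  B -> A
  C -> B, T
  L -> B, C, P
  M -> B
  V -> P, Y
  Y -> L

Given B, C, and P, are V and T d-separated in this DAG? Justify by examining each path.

Yes

Enumerating the 4 paths from V to T and testing each for blocking by {B, C, P}:
Path 1: V → P ← L → C → T
  C is a chain here and C is conditioned on, so the path is blocked at C.
Path 2: V → P ← L → B ← C → T
  C is a fork here and C is conditioned on, so the path is blocked at C.
Path 3: V → Y → L → C → T
  C is a chain here and C is conditioned on, so the path is blocked at C.
Path 4: V → Y → L → B ← C → T
  C is a fork here and C is conditioned on, so the path is blocked at C.
All paths are blocked; V ⊥ T | {B, C, P} holds.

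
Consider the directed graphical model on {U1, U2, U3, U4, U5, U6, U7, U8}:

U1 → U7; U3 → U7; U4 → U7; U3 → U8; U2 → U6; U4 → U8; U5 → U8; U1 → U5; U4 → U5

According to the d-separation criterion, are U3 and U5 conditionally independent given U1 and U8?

There are 6 undirected paths between U3 and U5; checking each against the conditioning set {U1, U8}:
Path 1: U3 → U8 ← U4 → U7 ← U1 → U5
  U7 is a collider here and neither U7 nor any of its descendants is conditioned on, so the collider stays closed — the path is blocked at U7.
Path 2: U3 → U8 ← U4 → U5
  U8 is a collider and U8 is conditioned on, which opens it; U4 is a fork and U4 is not conditioned on — no node blocks this path, so it is active.
Path 3: U3 → U8 ← U5
  U8 is a collider and U8 is conditioned on, which opens it — no node blocks this path, so it is active.
Path 4: U3 → U7 ← U4 → U8 ← U5
  U7 is a collider here and neither U7 nor any of its descendants is conditioned on, so the collider stays closed — the path is blocked at U7.
Path 5: U3 → U7 ← U4 → U5
  U7 is a collider here and neither U7 nor any of its descendants is conditioned on, so the collider stays closed — the path is blocked at U7.
Path 6: U3 → U7 ← U1 → U5
  U7 is a collider here and neither U7 nor any of its descendants is conditioned on, so the collider stays closed — the path is blocked at U7.
Because an active path exists, U3 and U5 are not d-separated.

No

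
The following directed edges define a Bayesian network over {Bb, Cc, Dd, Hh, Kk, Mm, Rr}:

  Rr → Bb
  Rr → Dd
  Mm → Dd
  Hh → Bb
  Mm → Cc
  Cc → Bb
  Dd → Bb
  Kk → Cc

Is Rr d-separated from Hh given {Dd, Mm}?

Yes

3 paths connect Rr and Hh; each must be blocked for d-separation to hold:
  1. Rr → Dd ← Mm → Cc → Bb ← Hh — Dd:collider[open]; Mm:fork[blocks]; Cc:chain[open]; Bb:collider[blocks] ⇒ blocked
  2. Rr → Dd → Bb ← Hh — Dd:chain[blocks]; Bb:collider[blocks] ⇒ blocked
  3. Rr → Bb ← Hh — Bb:collider[blocks] ⇒ blocked
All paths are blocked; Rr ⊥ Hh | {Dd, Mm} holds.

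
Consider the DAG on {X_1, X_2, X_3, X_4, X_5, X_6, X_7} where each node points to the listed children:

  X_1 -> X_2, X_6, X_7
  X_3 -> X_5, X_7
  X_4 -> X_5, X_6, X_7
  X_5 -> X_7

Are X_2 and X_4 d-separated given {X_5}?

Yes

4 paths connect X_2 and X_4; each must be blocked for d-separation to hold:
Path 1: X_2 ← X_1 → X_7 ← X_4
  X_7 is a collider here and neither X_7 nor any of its descendants is conditioned on, so the collider stays closed — the path is blocked at X_7.
Path 2: X_2 ← X_1 → X_7 ← X_5 ← X_4
  X_7 is a collider here and neither X_7 nor any of its descendants is conditioned on, so the collider stays closed — the path is blocked at X_7.
Path 3: X_2 ← X_1 → X_7 ← X_3 → X_5 ← X_4
  X_7 is a collider here and neither X_7 nor any of its descendants is conditioned on, so the collider stays closed — the path is blocked at X_7.
Path 4: X_2 ← X_1 → X_6 ← X_4
  X_6 is a collider here and neither X_6 nor any of its descendants is conditioned on, so the collider stays closed — the path is blocked at X_6.
Since every path is blocked, d-separation holds.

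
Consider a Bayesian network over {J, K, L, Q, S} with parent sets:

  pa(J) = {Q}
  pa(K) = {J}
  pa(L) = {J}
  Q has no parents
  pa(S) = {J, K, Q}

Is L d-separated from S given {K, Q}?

There are 3 undirected paths between L and S; checking each against the conditioning set {K, Q}:
Path 1: L ← J → S
  J is a fork and J is not conditioned on — no node blocks this path, so it is active.
Path 2: L ← J → K → S
  K is a chain here and K is conditioned on, so the path is blocked at K.
Path 3: L ← J ← Q → S
  Q is a fork here and Q is conditioned on, so the path is blocked at Q.
Because an active path exists, L and S are not d-separated.

No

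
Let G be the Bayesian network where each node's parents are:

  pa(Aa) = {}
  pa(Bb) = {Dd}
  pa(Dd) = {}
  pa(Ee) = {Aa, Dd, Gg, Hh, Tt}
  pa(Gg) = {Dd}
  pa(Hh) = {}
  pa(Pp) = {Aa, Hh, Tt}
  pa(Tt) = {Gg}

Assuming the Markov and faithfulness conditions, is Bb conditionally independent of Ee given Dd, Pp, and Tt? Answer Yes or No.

Yes

5 paths connect Bb and Ee; each must be blocked for d-separation to hold:
  1. Bb ← Dd → Gg → Ee — Dd:fork[blocks]; Gg:chain[open] ⇒ blocked
  2. Bb ← Dd → Gg → Tt → Ee — Dd:fork[blocks]; Gg:chain[open]; Tt:chain[blocks] ⇒ blocked
  3. Bb ← Dd → Gg → Tt → Pp ← Hh → Ee — Dd:fork[blocks]; Gg:chain[open]; Tt:chain[blocks]; Pp:collider[open]; Hh:fork[open] ⇒ blocked
  4. Bb ← Dd → Gg → Tt → Pp ← Aa → Ee — Dd:fork[blocks]; Gg:chain[open]; Tt:chain[blocks]; Pp:collider[open]; Aa:fork[open] ⇒ blocked
  5. Bb ← Dd → Ee — Dd:fork[blocks] ⇒ blocked
All paths are blocked; Bb ⊥ Ee | {Dd, Pp, Tt} holds.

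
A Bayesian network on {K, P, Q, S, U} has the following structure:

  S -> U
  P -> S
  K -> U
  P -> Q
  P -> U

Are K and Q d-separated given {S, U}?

We examine all 2 paths between K and Q:
  1. K → U ← S ← P → Q — U:collider[open]; S:chain[blocks]; P:fork[open] ⇒ blocked
  2. K → U ← P → Q — U:collider[open]; P:fork[open] ⇒ active
At least one path is unblocked, so d-separation fails.

No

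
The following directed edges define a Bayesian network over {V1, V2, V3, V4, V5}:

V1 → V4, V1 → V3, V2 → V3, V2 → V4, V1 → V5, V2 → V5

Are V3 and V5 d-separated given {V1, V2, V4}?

Yes

There are 4 undirected paths between V3 and V5; checking each against the conditioning set {V1, V2, V4}:
Path 1: V3 ← V2 → V4 ← V1 → V5
  V2 is a fork here and V2 is conditioned on, so the path is blocked at V2.
Path 2: V3 ← V2 → V5
  V2 is a fork here and V2 is conditioned on, so the path is blocked at V2.
Path 3: V3 ← V1 → V4 ← V2 → V5
  V1 is a fork here and V1 is conditioned on, so the path is blocked at V1.
Path 4: V3 ← V1 → V5
  V1 is a fork here and V1 is conditioned on, so the path is blocked at V1.
Since every path is blocked, d-separation holds.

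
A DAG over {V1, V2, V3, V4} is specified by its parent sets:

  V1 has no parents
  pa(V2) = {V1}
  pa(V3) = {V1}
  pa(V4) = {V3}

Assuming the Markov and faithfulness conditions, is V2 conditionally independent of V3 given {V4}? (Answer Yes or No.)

No — V2 and V3 are not d-separated given {V4}.

The only undirected path from V2 to V3 is:
Path 1: V2 ← V1 → V3
  V1 is a fork and V1 is not conditioned on — no node blocks this path, so it is active.
At least one path is unblocked, so d-separation fails.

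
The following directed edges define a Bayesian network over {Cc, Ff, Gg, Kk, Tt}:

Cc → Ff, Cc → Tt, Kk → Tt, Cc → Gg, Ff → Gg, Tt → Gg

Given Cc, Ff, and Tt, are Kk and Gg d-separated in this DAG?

Yes — Kk and Gg are d-separated given {Cc, Ff, Tt}.

Enumerating the 3 paths from Kk to Gg and testing each for blocking by {Cc, Ff, Tt}:
Path 1: Kk → Tt → Gg
  Tt is a chain here and Tt is conditioned on, so the path is blocked at Tt.
Path 2: Kk → Tt ← Cc → Gg
  Cc is a fork here and Cc is conditioned on, so the path is blocked at Cc.
Path 3: Kk → Tt ← Cc → Ff → Gg
  Cc is a fork here and Cc is conditioned on, so the path is blocked at Cc.
Every path is blocked, so Kk and Gg are d-separated given {Cc, Ff, Tt}.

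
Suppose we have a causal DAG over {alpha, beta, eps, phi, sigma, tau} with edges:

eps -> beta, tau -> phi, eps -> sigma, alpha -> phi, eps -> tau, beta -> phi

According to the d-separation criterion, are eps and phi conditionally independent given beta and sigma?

No

2 paths connect eps and phi; each must be blocked for d-separation to hold:
Path 1: eps → tau → phi
  tau is a chain and tau is not conditioned on — no node blocks this path, so it is active.
Path 2: eps → beta → phi
  beta is a chain here and beta is conditioned on, so the path is blocked at beta.
At least one path is unblocked, so d-separation fails.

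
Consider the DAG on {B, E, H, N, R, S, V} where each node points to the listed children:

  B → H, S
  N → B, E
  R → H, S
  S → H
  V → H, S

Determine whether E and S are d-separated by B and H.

Yes — E and S are d-separated given {B, H}.

4 paths connect E and S; each must be blocked for d-separation to hold:
Path 1: E ← N → B → H ← R → S
  B is a chain here and B is conditioned on, so the path is blocked at B.
Path 2: E ← N → B → H ← S
  B is a chain here and B is conditioned on, so the path is blocked at B.
Path 3: E ← N → B → H ← V → S
  B is a chain here and B is conditioned on, so the path is blocked at B.
Path 4: E ← N → B → S
  B is a chain here and B is conditioned on, so the path is blocked at B.
All paths are blocked; E ⊥ S | {B, H} holds.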